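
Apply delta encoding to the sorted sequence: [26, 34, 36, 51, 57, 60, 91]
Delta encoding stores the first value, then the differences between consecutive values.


First value: 26
Deltas:
  34 - 26 = 8
  36 - 34 = 2
  51 - 36 = 15
  57 - 51 = 6
  60 - 57 = 3
  91 - 60 = 31


Delta encoded: [26, 8, 2, 15, 6, 3, 31]


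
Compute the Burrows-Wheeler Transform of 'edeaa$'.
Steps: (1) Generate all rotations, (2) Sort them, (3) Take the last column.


Rotations (sorted):
  0: $edeaa -> last char: a
  1: a$edea -> last char: a
  2: aa$ede -> last char: e
  3: deaa$e -> last char: e
  4: eaa$ed -> last char: d
  5: edeaa$ -> last char: $


BWT = aaeed$


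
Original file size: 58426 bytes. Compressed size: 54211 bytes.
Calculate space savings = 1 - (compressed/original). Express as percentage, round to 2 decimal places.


ratio = compressed/original = 54211/58426 = 0.927857
savings = 1 - ratio = 1 - 0.927857 = 0.072143
as a percentage: 0.072143 * 100 = 7.21%

Space savings = 1 - 54211/58426 = 7.21%


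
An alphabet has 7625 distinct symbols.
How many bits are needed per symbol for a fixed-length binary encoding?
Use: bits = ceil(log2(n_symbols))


log2(7625) = 12.8965
Bracket: 2^12 = 4096 < 7625 <= 2^13 = 8192
So ceil(log2(7625)) = 13

bits = ceil(log2(7625)) = ceil(12.8965) = 13 bits


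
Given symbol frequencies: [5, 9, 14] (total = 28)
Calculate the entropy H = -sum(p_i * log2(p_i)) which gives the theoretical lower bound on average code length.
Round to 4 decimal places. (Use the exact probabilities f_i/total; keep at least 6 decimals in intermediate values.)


Per-symbol terms -p_i * log2(p_i) with p_i = f_i/28:
  p = 5/28 = 0.178571: log2(p) = -2.485427, -p*log2(p) = 0.443826
  p = 9/28 = 0.321429: log2(p) = -1.637430, -p*log2(p) = 0.526317
  p = 14/28 = 0.500000: log2(p) = -1.000000, -p*log2(p) = 0.500000
H = 0.443826 + 0.526317 + 0.500000 = 1.470143

H = 1.4701 bits/symbol


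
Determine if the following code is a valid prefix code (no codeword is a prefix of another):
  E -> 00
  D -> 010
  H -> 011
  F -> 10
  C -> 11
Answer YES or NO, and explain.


Checking each pair (does one codeword prefix another?):
  E='00' vs D='010': no prefix
  E='00' vs H='011': no prefix
  E='00' vs F='10': no prefix
  E='00' vs C='11': no prefix
  D='010' vs E='00': no prefix
  D='010' vs H='011': no prefix
  D='010' vs F='10': no prefix
  D='010' vs C='11': no prefix
  H='011' vs E='00': no prefix
  H='011' vs D='010': no prefix
  H='011' vs F='10': no prefix
  H='011' vs C='11': no prefix
  F='10' vs E='00': no prefix
  F='10' vs D='010': no prefix
  F='10' vs H='011': no prefix
  F='10' vs C='11': no prefix
  C='11' vs E='00': no prefix
  C='11' vs D='010': no prefix
  C='11' vs H='011': no prefix
  C='11' vs F='10': no prefix
No violation found over all pairs.

YES -- this is a valid prefix code. No codeword is a prefix of any other codeword.


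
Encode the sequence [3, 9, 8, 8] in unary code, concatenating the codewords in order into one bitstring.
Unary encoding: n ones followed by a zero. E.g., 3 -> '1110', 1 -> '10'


Encode each number as n ones followed by a terminating 0:
  3 -> 1110 (4 bits)
  9 -> 1111111110 (10 bits)
  8 -> 111111110 (9 bits)
  8 -> 111111110 (9 bits)
Total length = 4 + 10 + 9 + 9 = 32 bits.

Unary([3, 9, 8, 8]) = 11101111111110111111110111111110 (32 bits)


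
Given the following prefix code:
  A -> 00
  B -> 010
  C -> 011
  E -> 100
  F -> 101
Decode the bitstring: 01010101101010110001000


Decoding step by step:
Bits 010 -> B
Bits 101 -> F
Bits 011 -> C
Bits 010 -> B
Bits 101 -> F
Bits 100 -> E
Bits 010 -> B
Bits 00 -> A


Decoded message: BFCBFEBA


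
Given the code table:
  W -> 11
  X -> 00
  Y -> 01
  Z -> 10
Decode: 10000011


Decoding:
10 -> Z
00 -> X
00 -> X
11 -> W


Result: ZXXW


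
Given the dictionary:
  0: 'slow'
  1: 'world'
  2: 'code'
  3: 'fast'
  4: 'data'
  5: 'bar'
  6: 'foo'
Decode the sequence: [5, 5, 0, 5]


Look up each index in the dictionary:
  5 -> 'bar'
  5 -> 'bar'
  0 -> 'slow'
  5 -> 'bar'

Decoded: "bar bar slow bar"


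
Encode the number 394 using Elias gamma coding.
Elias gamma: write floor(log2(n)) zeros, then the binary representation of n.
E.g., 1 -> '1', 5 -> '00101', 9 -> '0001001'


num_bits = floor(log2(394)) + 1 = 9
leading_zeros = num_bits - 1 = 8
binary(394) = 110001010

Elias gamma(394) = '00000000' + '110001010' = 00000000110001010 (17 bits)


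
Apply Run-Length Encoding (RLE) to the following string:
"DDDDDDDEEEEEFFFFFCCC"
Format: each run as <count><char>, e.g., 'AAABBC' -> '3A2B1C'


Scanning runs left to right:
  i=0: run of 'D' x 7 -> '7D'
  i=7: run of 'E' x 5 -> '5E'
  i=12: run of 'F' x 5 -> '5F'
  i=17: run of 'C' x 3 -> '3C'

RLE = 7D5E5F3C


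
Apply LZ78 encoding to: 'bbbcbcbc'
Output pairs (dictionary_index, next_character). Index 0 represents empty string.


LZ78 encoding steps:
Dictionary: {0: ''}
Step 1: w='' (idx 0), next='b' -> output (0, 'b'), add 'b' as idx 1
Step 2: w='b' (idx 1), next='b' -> output (1, 'b'), add 'bb' as idx 2
Step 3: w='' (idx 0), next='c' -> output (0, 'c'), add 'c' as idx 3
Step 4: w='b' (idx 1), next='c' -> output (1, 'c'), add 'bc' as idx 4
Step 5: w='bc' (idx 4), end of input -> output (4, '')


Encoded: [(0, 'b'), (1, 'b'), (0, 'c'), (1, 'c'), (4, '')]


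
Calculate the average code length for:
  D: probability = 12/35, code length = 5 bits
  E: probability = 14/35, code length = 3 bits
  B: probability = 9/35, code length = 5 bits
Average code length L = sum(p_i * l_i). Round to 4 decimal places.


Weighted contributions p_i * l_i:
  D: (12/35) * 5 = 60/35
  E: (14/35) * 3 = 42/35
  B: (9/35) * 5 = 45/35
Sum = (60 + 42 + 45)/35 = 147/35

L = 147/35 = 4.2000 bits/symbol


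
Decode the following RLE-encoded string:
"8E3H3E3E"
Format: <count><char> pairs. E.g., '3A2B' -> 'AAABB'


Expanding each <count><char> pair:
  8E -> 'EEEEEEEE'
  3H -> 'HHH'
  3E -> 'EEE'
  3E -> 'EEE'

Decoded = EEEEEEEEHHHEEEEEE


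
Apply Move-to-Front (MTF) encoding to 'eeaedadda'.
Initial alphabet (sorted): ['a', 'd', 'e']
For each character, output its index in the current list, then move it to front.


MTF encoding:
'e': index 2 in ['a', 'd', 'e'] -> ['e', 'a', 'd']
'e': index 0 in ['e', 'a', 'd'] -> ['e', 'a', 'd']
'a': index 1 in ['e', 'a', 'd'] -> ['a', 'e', 'd']
'e': index 1 in ['a', 'e', 'd'] -> ['e', 'a', 'd']
'd': index 2 in ['e', 'a', 'd'] -> ['d', 'e', 'a']
'a': index 2 in ['d', 'e', 'a'] -> ['a', 'd', 'e']
'd': index 1 in ['a', 'd', 'e'] -> ['d', 'a', 'e']
'd': index 0 in ['d', 'a', 'e'] -> ['d', 'a', 'e']
'a': index 1 in ['d', 'a', 'e'] -> ['a', 'd', 'e']


Output: [2, 0, 1, 1, 2, 2, 1, 0, 1]


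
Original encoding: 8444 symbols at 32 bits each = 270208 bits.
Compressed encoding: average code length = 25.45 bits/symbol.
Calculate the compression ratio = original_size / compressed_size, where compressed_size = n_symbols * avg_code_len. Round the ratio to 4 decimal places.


original_size = n_symbols * orig_bits = 8444 * 32 = 270208 bits
compressed_size = n_symbols * avg_code_len = 8444 * 25.45 = 214899.8 bits
ratio = original_size / compressed_size = 270208 / 214899.8 = 1.2574

Compression ratio = 1.2574


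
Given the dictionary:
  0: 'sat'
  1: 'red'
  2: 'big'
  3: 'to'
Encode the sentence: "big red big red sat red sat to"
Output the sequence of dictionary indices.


Look up each word in the dictionary:
  'big' -> 2
  'red' -> 1
  'big' -> 2
  'red' -> 1
  'sat' -> 0
  'red' -> 1
  'sat' -> 0
  'to' -> 3

Encoded: [2, 1, 2, 1, 0, 1, 0, 3]


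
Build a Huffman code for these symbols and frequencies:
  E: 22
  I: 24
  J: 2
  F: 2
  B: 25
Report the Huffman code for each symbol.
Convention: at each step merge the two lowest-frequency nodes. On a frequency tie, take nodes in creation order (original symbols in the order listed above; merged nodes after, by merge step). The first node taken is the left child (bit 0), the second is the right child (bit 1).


Huffman tree construction:
Step 1: Merge J(2) + F(2) = 4
Step 2: Merge (J+F)(4) + E(22) = 26
Step 3: Merge I(24) + B(25) = 49
Step 4: Merge ((J+F)+E)(26) + (I+B)(49) = 75
Read each symbol's code off the tree from the root (left child = 0, right child = 1).

Codes:
  E: 01 (length 2)
  I: 10 (length 2)
  J: 000 (length 3)
  F: 001 (length 3)
  B: 11 (length 2)
Average code length: 154/75 = 2.0533 bits/symbol


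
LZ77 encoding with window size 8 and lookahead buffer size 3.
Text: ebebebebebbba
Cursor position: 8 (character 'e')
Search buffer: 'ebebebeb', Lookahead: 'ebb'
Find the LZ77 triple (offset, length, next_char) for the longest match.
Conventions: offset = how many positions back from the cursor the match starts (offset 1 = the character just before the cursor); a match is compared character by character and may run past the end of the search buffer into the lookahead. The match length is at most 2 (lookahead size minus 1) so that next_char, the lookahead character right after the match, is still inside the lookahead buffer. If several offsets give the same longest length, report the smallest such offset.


Try each offset into the search buffer:
  offset=1 (pos 7, char 'b'): match length 0
  offset=2 (pos 6, char 'e'): match length 2
  offset=3 (pos 5, char 'b'): match length 0
  offset=4 (pos 4, char 'e'): match length 2
  offset=5 (pos 3, char 'b'): match length 0
  offset=6 (pos 2, char 'e'): match length 2
  offset=7 (pos 1, char 'b'): match length 0
  offset=8 (pos 0, char 'e'): match length 2
Longest match has length 2, found at offsets 2, 4, 6, 8; take the smallest, offset 2.
next_char = character at position 8 + 2 = 10 -> 'b'

Best match: offset=2, length=2 (matching 'eb' starting at position 6)
LZ77 triple: (2, 2, 'b')


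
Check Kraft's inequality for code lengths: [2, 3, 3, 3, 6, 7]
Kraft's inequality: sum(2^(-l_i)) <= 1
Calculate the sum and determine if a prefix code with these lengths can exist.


Sum = 2^(-2) + 2^(-3) + 2^(-3) + 2^(-3) + 2^(-6) + 2^(-7)
    = 0.25 + 0.125 + 0.125 + 0.125 + 0.015625 + 0.0078125
    = 83/128 = 0.6484375
Since 0.6484375 <= 1, Kraft's inequality IS satisfied.
A prefix code with these lengths CAN exist.

Kraft sum = 0.6484375. Satisfied.


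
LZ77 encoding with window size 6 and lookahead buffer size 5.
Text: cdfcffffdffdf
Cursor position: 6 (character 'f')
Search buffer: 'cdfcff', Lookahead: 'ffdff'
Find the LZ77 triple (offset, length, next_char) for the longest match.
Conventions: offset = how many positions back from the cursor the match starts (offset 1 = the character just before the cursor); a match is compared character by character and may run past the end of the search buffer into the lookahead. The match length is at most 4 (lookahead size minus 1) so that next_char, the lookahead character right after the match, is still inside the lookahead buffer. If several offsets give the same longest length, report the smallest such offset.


Try each offset into the search buffer:
  offset=1 (pos 5, char 'f'): match length 2
  offset=2 (pos 4, char 'f'): match length 2
  offset=3 (pos 3, char 'c'): match length 0
  offset=4 (pos 2, char 'f'): match length 1
  offset=5 (pos 1, char 'd'): match length 0
  offset=6 (pos 0, char 'c'): match length 0
Longest match has length 2, found at offsets 1, 2; take the smallest, offset 1.
next_char = character at position 6 + 2 = 8 -> 'd'

Best match: offset=1, length=2 (matching 'ff' starting at position 5)
LZ77 triple: (1, 2, 'd')


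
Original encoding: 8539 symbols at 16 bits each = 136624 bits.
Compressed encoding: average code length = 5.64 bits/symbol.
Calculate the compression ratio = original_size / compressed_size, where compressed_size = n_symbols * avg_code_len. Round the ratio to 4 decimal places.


original_size = n_symbols * orig_bits = 8539 * 16 = 136624 bits
compressed_size = n_symbols * avg_code_len = 8539 * 5.64 = 48159.96 bits
ratio = original_size / compressed_size = 136624 / 48159.96 = 2.8369

Compression ratio = 2.8369


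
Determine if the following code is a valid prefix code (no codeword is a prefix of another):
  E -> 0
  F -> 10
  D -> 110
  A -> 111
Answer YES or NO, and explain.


Checking each pair (does one codeword prefix another?):
  E='0' vs F='10': no prefix
  E='0' vs D='110': no prefix
  E='0' vs A='111': no prefix
  F='10' vs E='0': no prefix
  F='10' vs D='110': no prefix
  F='10' vs A='111': no prefix
  D='110' vs E='0': no prefix
  D='110' vs F='10': no prefix
  D='110' vs A='111': no prefix
  A='111' vs E='0': no prefix
  A='111' vs F='10': no prefix
  A='111' vs D='110': no prefix
No violation found over all pairs.

YES -- this is a valid prefix code. No codeword is a prefix of any other codeword.


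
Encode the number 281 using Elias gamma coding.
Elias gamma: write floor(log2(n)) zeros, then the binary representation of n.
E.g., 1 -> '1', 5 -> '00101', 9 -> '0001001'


num_bits = floor(log2(281)) + 1 = 9
leading_zeros = num_bits - 1 = 8
binary(281) = 100011001

Elias gamma(281) = '00000000' + '100011001' = 00000000100011001 (17 bits)


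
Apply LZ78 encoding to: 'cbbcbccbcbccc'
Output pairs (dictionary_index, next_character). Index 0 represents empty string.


LZ78 encoding steps:
Dictionary: {0: ''}
Step 1: w='' (idx 0), next='c' -> output (0, 'c'), add 'c' as idx 1
Step 2: w='' (idx 0), next='b' -> output (0, 'b'), add 'b' as idx 2
Step 3: w='b' (idx 2), next='c' -> output (2, 'c'), add 'bc' as idx 3
Step 4: w='bc' (idx 3), next='c' -> output (3, 'c'), add 'bcc' as idx 4
Step 5: w='bc' (idx 3), next='b' -> output (3, 'b'), add 'bcb' as idx 5
Step 6: w='c' (idx 1), next='c' -> output (1, 'c'), add 'cc' as idx 6
Step 7: w='c' (idx 1), end of input -> output (1, '')


Encoded: [(0, 'c'), (0, 'b'), (2, 'c'), (3, 'c'), (3, 'b'), (1, 'c'), (1, '')]


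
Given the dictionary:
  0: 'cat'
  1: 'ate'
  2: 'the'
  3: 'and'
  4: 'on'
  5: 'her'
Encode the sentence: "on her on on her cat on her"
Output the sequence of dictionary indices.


Look up each word in the dictionary:
  'on' -> 4
  'her' -> 5
  'on' -> 4
  'on' -> 4
  'her' -> 5
  'cat' -> 0
  'on' -> 4
  'her' -> 5

Encoded: [4, 5, 4, 4, 5, 0, 4, 5]


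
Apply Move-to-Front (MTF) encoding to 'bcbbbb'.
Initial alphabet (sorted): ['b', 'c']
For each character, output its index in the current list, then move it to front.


MTF encoding:
'b': index 0 in ['b', 'c'] -> ['b', 'c']
'c': index 1 in ['b', 'c'] -> ['c', 'b']
'b': index 1 in ['c', 'b'] -> ['b', 'c']
'b': index 0 in ['b', 'c'] -> ['b', 'c']
'b': index 0 in ['b', 'c'] -> ['b', 'c']
'b': index 0 in ['b', 'c'] -> ['b', 'c']


Output: [0, 1, 1, 0, 0, 0]


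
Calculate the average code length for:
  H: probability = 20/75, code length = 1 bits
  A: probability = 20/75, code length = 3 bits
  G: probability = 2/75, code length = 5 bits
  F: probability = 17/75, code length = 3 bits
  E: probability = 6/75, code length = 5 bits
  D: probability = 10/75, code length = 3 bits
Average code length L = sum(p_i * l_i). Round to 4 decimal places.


Weighted contributions p_i * l_i:
  H: (20/75) * 1 = 20/75
  A: (20/75) * 3 = 60/75
  G: (2/75) * 5 = 10/75
  F: (17/75) * 3 = 51/75
  E: (6/75) * 5 = 30/75
  D: (10/75) * 3 = 30/75
Sum = (20 + 60 + 10 + 51 + 30 + 30)/75 = 201/75

L = 201/75 = 2.6800 bits/symbol


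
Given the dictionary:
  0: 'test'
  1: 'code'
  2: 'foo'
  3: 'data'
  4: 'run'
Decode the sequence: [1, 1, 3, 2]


Look up each index in the dictionary:
  1 -> 'code'
  1 -> 'code'
  3 -> 'data'
  2 -> 'foo'

Decoded: "code code data foo"


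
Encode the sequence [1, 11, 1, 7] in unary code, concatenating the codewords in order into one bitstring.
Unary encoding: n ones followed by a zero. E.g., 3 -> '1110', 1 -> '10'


Encode each number as n ones followed by a terminating 0:
  1 -> 10 (2 bits)
  11 -> 111111111110 (12 bits)
  1 -> 10 (2 bits)
  7 -> 11111110 (8 bits)
Total length = 2 + 12 + 2 + 8 = 24 bits.

Unary([1, 11, 1, 7]) = 101111111111101011111110 (24 bits)


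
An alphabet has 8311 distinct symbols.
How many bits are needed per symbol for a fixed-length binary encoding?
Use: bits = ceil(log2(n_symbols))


log2(8311) = 13.0208
Bracket: 2^13 = 8192 < 8311 <= 2^14 = 16384
So ceil(log2(8311)) = 14

bits = ceil(log2(8311)) = ceil(13.0208) = 14 bits


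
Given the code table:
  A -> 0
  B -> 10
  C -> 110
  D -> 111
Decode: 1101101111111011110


Decoding:
110 -> C
110 -> C
111 -> D
111 -> D
10 -> B
111 -> D
10 -> B


Result: CCDDBDB


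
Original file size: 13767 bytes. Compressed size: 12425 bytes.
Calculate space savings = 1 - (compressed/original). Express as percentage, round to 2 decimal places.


ratio = compressed/original = 12425/13767 = 0.902521
savings = 1 - ratio = 1 - 0.902521 = 0.097479
as a percentage: 0.097479 * 100 = 9.75%

Space savings = 1 - 12425/13767 = 9.75%


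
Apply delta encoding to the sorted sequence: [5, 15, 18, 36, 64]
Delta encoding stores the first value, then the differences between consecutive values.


First value: 5
Deltas:
  15 - 5 = 10
  18 - 15 = 3
  36 - 18 = 18
  64 - 36 = 28


Delta encoded: [5, 10, 3, 18, 28]


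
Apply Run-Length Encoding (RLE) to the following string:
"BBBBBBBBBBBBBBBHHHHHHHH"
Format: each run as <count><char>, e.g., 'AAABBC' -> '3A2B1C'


Scanning runs left to right:
  i=0: run of 'B' x 15 -> '15B'
  i=15: run of 'H' x 8 -> '8H'

RLE = 15B8H


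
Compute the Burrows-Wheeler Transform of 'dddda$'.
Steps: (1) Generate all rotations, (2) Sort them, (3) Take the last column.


Rotations (sorted):
  0: $dddda -> last char: a
  1: a$dddd -> last char: d
  2: da$ddd -> last char: d
  3: dda$dd -> last char: d
  4: ddda$d -> last char: d
  5: dddda$ -> last char: $


BWT = adddd$


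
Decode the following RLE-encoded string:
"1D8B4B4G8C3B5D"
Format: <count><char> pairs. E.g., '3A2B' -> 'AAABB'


Expanding each <count><char> pair:
  1D -> 'D'
  8B -> 'BBBBBBBB'
  4B -> 'BBBB'
  4G -> 'GGGG'
  8C -> 'CCCCCCCC'
  3B -> 'BBB'
  5D -> 'DDDDD'

Decoded = DBBBBBBBBBBBBGGGGCCCCCCCCBBBDDDDD


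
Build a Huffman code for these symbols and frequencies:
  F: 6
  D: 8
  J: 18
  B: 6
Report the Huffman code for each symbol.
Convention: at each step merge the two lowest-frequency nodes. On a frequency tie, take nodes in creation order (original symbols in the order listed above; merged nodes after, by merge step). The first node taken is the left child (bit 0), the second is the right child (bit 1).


Huffman tree construction:
Step 1: Merge F(6) + B(6) = 12
Step 2: Merge D(8) + (F+B)(12) = 20
Step 3: Merge J(18) + (D+(F+B))(20) = 38
Read each symbol's code off the tree from the root (left child = 0, right child = 1).

Codes:
  F: 110 (length 3)
  D: 10 (length 2)
  J: 0 (length 1)
  B: 111 (length 3)
Average code length: 70/38 = 1.8421 bits/symbol


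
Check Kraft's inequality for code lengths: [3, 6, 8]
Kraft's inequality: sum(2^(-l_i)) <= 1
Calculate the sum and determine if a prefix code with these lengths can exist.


Sum = 2^(-3) + 2^(-6) + 2^(-8)
    = 0.125 + 0.015625 + 0.00390625
    = 37/256 = 0.14453125
Since 0.14453125 <= 1, Kraft's inequality IS satisfied.
A prefix code with these lengths CAN exist.

Kraft sum = 0.14453125. Satisfied.


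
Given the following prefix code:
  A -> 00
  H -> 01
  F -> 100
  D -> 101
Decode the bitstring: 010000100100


Decoding step by step:
Bits 01 -> H
Bits 00 -> A
Bits 00 -> A
Bits 100 -> F
Bits 100 -> F


Decoded message: HAAFF


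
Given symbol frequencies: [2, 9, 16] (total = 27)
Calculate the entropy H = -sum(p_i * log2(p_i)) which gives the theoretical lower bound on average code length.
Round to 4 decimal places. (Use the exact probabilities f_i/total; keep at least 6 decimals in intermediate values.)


Per-symbol terms -p_i * log2(p_i) with p_i = f_i/27:
  p = 2/27 = 0.074074: log2(p) = -3.754888, -p*log2(p) = 0.278140
  p = 9/27 = 0.333333: log2(p) = -1.584963, -p*log2(p) = 0.528321
  p = 16/27 = 0.592593: log2(p) = -0.754888, -p*log2(p) = 0.447341
H = 0.278140 + 0.528321 + 0.447341 = 1.253802

H = 1.2538 bits/symbol


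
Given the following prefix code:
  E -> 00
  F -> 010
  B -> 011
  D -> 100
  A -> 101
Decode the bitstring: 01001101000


Decoding step by step:
Bits 010 -> F
Bits 011 -> B
Bits 010 -> F
Bits 00 -> E


Decoded message: FBFE


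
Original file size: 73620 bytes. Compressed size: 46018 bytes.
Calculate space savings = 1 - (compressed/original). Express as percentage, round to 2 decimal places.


ratio = compressed/original = 46018/73620 = 0.625075
savings = 1 - ratio = 1 - 0.625075 = 0.374925
as a percentage: 0.374925 * 100 = 37.49%

Space savings = 1 - 46018/73620 = 37.49%


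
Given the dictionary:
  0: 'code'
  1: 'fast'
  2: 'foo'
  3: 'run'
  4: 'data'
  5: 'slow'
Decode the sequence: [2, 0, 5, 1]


Look up each index in the dictionary:
  2 -> 'foo'
  0 -> 'code'
  5 -> 'slow'
  1 -> 'fast'

Decoded: "foo code slow fast"


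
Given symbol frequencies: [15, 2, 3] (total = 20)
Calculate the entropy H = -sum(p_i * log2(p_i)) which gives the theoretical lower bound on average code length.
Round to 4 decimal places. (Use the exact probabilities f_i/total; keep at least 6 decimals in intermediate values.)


Per-symbol terms -p_i * log2(p_i) with p_i = f_i/20:
  p = 15/20 = 0.750000: log2(p) = -0.415037, -p*log2(p) = 0.311278
  p = 2/20 = 0.100000: log2(p) = -3.321928, -p*log2(p) = 0.332193
  p = 3/20 = 0.150000: log2(p) = -2.736966, -p*log2(p) = 0.410545
H = 0.311278 + 0.332193 + 0.410545 = 1.054016

H = 1.054 bits/symbol


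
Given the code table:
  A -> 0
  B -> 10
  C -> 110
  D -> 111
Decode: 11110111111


Decoding:
111 -> D
10 -> B
111 -> D
111 -> D


Result: DBDD


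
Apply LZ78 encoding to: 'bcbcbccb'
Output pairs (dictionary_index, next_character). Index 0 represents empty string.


LZ78 encoding steps:
Dictionary: {0: ''}
Step 1: w='' (idx 0), next='b' -> output (0, 'b'), add 'b' as idx 1
Step 2: w='' (idx 0), next='c' -> output (0, 'c'), add 'c' as idx 2
Step 3: w='b' (idx 1), next='c' -> output (1, 'c'), add 'bc' as idx 3
Step 4: w='bc' (idx 3), next='c' -> output (3, 'c'), add 'bcc' as idx 4
Step 5: w='b' (idx 1), end of input -> output (1, '')


Encoded: [(0, 'b'), (0, 'c'), (1, 'c'), (3, 'c'), (1, '')]


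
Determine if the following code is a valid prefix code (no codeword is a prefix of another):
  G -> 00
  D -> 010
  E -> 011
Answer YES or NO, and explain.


Checking each pair (does one codeword prefix another?):
  G='00' vs D='010': no prefix
  G='00' vs E='011': no prefix
  D='010' vs G='00': no prefix
  D='010' vs E='011': no prefix
  E='011' vs G='00': no prefix
  E='011' vs D='010': no prefix
No violation found over all pairs.

YES -- this is a valid prefix code. No codeword is a prefix of any other codeword.


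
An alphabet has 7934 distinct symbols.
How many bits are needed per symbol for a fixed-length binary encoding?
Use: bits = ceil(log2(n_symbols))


log2(7934) = 12.9538
Bracket: 2^12 = 4096 < 7934 <= 2^13 = 8192
So ceil(log2(7934)) = 13

bits = ceil(log2(7934)) = ceil(12.9538) = 13 bits


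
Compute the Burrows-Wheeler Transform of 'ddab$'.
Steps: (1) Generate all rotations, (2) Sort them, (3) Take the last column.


Rotations (sorted):
  0: $ddab -> last char: b
  1: ab$dd -> last char: d
  2: b$dda -> last char: a
  3: dab$d -> last char: d
  4: ddab$ -> last char: $


BWT = bdad$


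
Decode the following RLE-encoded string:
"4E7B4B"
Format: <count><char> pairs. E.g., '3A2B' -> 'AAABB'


Expanding each <count><char> pair:
  4E -> 'EEEE'
  7B -> 'BBBBBBB'
  4B -> 'BBBB'

Decoded = EEEEBBBBBBBBBBB


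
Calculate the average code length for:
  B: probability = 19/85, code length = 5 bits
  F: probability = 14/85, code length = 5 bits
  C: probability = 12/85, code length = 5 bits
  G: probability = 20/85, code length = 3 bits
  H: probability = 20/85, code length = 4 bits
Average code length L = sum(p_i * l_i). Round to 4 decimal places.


Weighted contributions p_i * l_i:
  B: (19/85) * 5 = 95/85
  F: (14/85) * 5 = 70/85
  C: (12/85) * 5 = 60/85
  G: (20/85) * 3 = 60/85
  H: (20/85) * 4 = 80/85
Sum = (95 + 70 + 60 + 60 + 80)/85 = 365/85

L = 365/85 = 4.2941 bits/symbol


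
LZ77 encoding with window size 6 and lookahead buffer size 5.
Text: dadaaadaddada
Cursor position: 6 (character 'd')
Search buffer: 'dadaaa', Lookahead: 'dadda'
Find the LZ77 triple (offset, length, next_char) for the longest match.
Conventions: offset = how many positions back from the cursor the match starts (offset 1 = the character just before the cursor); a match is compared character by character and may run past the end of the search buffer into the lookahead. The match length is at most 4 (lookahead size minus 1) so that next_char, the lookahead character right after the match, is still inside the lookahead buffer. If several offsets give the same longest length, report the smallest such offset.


Try each offset into the search buffer:
  offset=1 (pos 5, char 'a'): match length 0
  offset=2 (pos 4, char 'a'): match length 0
  offset=3 (pos 3, char 'a'): match length 0
  offset=4 (pos 2, char 'd'): match length 2
  offset=5 (pos 1, char 'a'): match length 0
  offset=6 (pos 0, char 'd'): match length 3
Longest match has length 3 at offset 6.
next_char = character at position 6 + 3 = 9 -> 'd'

Best match: offset=6, length=3 (matching 'dad' starting at position 0)
LZ77 triple: (6, 3, 'd')


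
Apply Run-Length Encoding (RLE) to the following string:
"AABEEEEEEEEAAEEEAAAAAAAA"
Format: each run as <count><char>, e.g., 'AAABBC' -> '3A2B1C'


Scanning runs left to right:
  i=0: run of 'A' x 2 -> '2A'
  i=2: run of 'B' x 1 -> '1B'
  i=3: run of 'E' x 8 -> '8E'
  i=11: run of 'A' x 2 -> '2A'
  i=13: run of 'E' x 3 -> '3E'
  i=16: run of 'A' x 8 -> '8A'

RLE = 2A1B8E2A3E8A


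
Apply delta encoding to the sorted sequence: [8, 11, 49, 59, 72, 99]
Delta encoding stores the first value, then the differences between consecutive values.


First value: 8
Deltas:
  11 - 8 = 3
  49 - 11 = 38
  59 - 49 = 10
  72 - 59 = 13
  99 - 72 = 27


Delta encoded: [8, 3, 38, 10, 13, 27]


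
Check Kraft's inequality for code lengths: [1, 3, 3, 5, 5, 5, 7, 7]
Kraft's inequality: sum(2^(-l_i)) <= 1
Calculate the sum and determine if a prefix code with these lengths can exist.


Sum = 2^(-1) + 2^(-3) + 2^(-3) + 2^(-5) + 2^(-5) + 2^(-5) + 2^(-7) + 2^(-7)
    = 0.5 + 0.125 + 0.125 + 0.03125 + 0.03125 + 0.03125 + 0.0078125 + 0.0078125
    = 110/128 = 0.859375
Since 0.859375 <= 1, Kraft's inequality IS satisfied.
A prefix code with these lengths CAN exist.

Kraft sum = 0.859375. Satisfied.


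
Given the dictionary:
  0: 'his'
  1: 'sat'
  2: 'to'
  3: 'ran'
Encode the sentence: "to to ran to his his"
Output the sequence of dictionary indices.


Look up each word in the dictionary:
  'to' -> 2
  'to' -> 2
  'ran' -> 3
  'to' -> 2
  'his' -> 0
  'his' -> 0

Encoded: [2, 2, 3, 2, 0, 0]


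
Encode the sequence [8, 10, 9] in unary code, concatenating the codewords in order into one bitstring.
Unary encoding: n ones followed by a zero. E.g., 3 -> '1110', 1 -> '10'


Encode each number as n ones followed by a terminating 0:
  8 -> 111111110 (9 bits)
  10 -> 11111111110 (11 bits)
  9 -> 1111111110 (10 bits)
Total length = 9 + 11 + 10 = 30 bits.

Unary([8, 10, 9]) = 111111110111111111101111111110 (30 bits)


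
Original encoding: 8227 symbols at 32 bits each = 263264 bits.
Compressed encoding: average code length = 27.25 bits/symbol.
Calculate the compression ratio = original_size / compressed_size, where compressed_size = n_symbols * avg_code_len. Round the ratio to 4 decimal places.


original_size = n_symbols * orig_bits = 8227 * 32 = 263264 bits
compressed_size = n_symbols * avg_code_len = 8227 * 27.25 = 224185.75 bits
ratio = original_size / compressed_size = 263264 / 224185.75 = 1.1743

Compression ratio = 1.1743


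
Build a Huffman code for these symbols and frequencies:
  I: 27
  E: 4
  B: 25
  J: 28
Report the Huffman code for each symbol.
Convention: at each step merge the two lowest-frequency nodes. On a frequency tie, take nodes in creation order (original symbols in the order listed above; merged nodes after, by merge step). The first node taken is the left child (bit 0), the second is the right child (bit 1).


Huffman tree construction:
Step 1: Merge E(4) + B(25) = 29
Step 2: Merge I(27) + J(28) = 55
Step 3: Merge (E+B)(29) + (I+J)(55) = 84
Read each symbol's code off the tree from the root (left child = 0, right child = 1).

Codes:
  I: 10 (length 2)
  E: 00 (length 2)
  B: 01 (length 2)
  J: 11 (length 2)
Average code length: 168/84 = 2.0000 bits/symbol


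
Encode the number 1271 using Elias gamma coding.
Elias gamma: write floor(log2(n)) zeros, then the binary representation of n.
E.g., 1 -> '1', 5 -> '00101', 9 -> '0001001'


num_bits = floor(log2(1271)) + 1 = 11
leading_zeros = num_bits - 1 = 10
binary(1271) = 10011110111

Elias gamma(1271) = '0000000000' + '10011110111' = 000000000010011110111 (21 bits)


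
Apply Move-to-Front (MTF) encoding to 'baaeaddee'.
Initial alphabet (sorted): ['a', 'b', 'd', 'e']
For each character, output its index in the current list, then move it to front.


MTF encoding:
'b': index 1 in ['a', 'b', 'd', 'e'] -> ['b', 'a', 'd', 'e']
'a': index 1 in ['b', 'a', 'd', 'e'] -> ['a', 'b', 'd', 'e']
'a': index 0 in ['a', 'b', 'd', 'e'] -> ['a', 'b', 'd', 'e']
'e': index 3 in ['a', 'b', 'd', 'e'] -> ['e', 'a', 'b', 'd']
'a': index 1 in ['e', 'a', 'b', 'd'] -> ['a', 'e', 'b', 'd']
'd': index 3 in ['a', 'e', 'b', 'd'] -> ['d', 'a', 'e', 'b']
'd': index 0 in ['d', 'a', 'e', 'b'] -> ['d', 'a', 'e', 'b']
'e': index 2 in ['d', 'a', 'e', 'b'] -> ['e', 'd', 'a', 'b']
'e': index 0 in ['e', 'd', 'a', 'b'] -> ['e', 'd', 'a', 'b']


Output: [1, 1, 0, 3, 1, 3, 0, 2, 0]


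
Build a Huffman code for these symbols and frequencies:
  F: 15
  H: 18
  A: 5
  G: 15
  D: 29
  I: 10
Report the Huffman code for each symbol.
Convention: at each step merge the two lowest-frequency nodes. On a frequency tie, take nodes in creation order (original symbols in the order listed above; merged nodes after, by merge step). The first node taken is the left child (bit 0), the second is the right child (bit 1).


Huffman tree construction:
Step 1: Merge A(5) + I(10) = 15
Step 2: Merge F(15) + G(15) = 30
Step 3: Merge (A+I)(15) + H(18) = 33
Step 4: Merge D(29) + (F+G)(30) = 59
Step 5: Merge ((A+I)+H)(33) + (D+(F+G))(59) = 92
Read each symbol's code off the tree from the root (left child = 0, right child = 1).

Codes:
  F: 110 (length 3)
  H: 01 (length 2)
  A: 000 (length 3)
  G: 111 (length 3)
  D: 10 (length 2)
  I: 001 (length 3)
Average code length: 229/92 = 2.4891 bits/symbol


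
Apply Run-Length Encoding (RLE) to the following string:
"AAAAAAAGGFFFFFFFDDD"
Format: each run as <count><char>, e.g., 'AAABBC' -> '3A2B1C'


Scanning runs left to right:
  i=0: run of 'A' x 7 -> '7A'
  i=7: run of 'G' x 2 -> '2G'
  i=9: run of 'F' x 7 -> '7F'
  i=16: run of 'D' x 3 -> '3D'

RLE = 7A2G7F3D


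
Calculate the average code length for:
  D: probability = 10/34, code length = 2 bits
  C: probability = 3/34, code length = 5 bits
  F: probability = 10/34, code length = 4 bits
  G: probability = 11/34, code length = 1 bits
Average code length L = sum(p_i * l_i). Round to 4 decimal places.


Weighted contributions p_i * l_i:
  D: (10/34) * 2 = 20/34
  C: (3/34) * 5 = 15/34
  F: (10/34) * 4 = 40/34
  G: (11/34) * 1 = 11/34
Sum = (20 + 15 + 40 + 11)/34 = 86/34

L = 86/34 = 2.5294 bits/symbol


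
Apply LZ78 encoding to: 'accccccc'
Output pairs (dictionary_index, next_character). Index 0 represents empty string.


LZ78 encoding steps:
Dictionary: {0: ''}
Step 1: w='' (idx 0), next='a' -> output (0, 'a'), add 'a' as idx 1
Step 2: w='' (idx 0), next='c' -> output (0, 'c'), add 'c' as idx 2
Step 3: w='c' (idx 2), next='c' -> output (2, 'c'), add 'cc' as idx 3
Step 4: w='cc' (idx 3), next='c' -> output (3, 'c'), add 'ccc' as idx 4
Step 5: w='c' (idx 2), end of input -> output (2, '')


Encoded: [(0, 'a'), (0, 'c'), (2, 'c'), (3, 'c'), (2, '')]


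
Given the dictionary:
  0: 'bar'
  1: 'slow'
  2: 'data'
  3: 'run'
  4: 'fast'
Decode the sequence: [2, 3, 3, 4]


Look up each index in the dictionary:
  2 -> 'data'
  3 -> 'run'
  3 -> 'run'
  4 -> 'fast'

Decoded: "data run run fast"


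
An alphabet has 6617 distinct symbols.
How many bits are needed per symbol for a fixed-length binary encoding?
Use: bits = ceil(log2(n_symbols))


log2(6617) = 12.692
Bracket: 2^12 = 4096 < 6617 <= 2^13 = 8192
So ceil(log2(6617)) = 13

bits = ceil(log2(6617)) = ceil(12.692) = 13 bits


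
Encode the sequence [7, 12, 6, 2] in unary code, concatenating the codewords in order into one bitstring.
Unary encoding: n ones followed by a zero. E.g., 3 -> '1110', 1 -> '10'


Encode each number as n ones followed by a terminating 0:
  7 -> 11111110 (8 bits)
  12 -> 1111111111110 (13 bits)
  6 -> 1111110 (7 bits)
  2 -> 110 (3 bits)
Total length = 8 + 13 + 7 + 3 = 31 bits.

Unary([7, 12, 6, 2]) = 1111111011111111111101111110110 (31 bits)


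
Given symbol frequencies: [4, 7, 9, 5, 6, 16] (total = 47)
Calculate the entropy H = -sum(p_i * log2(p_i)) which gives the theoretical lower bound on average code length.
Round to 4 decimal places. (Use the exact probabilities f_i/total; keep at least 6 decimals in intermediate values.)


Per-symbol terms -p_i * log2(p_i) with p_i = f_i/47:
  p = 4/47 = 0.085106: log2(p) = -3.554589, -p*log2(p) = 0.302518
  p = 7/47 = 0.148936: log2(p) = -2.747234, -p*log2(p) = 0.409163
  p = 9/47 = 0.191489: log2(p) = -2.384664, -p*log2(p) = 0.456638
  p = 5/47 = 0.106383: log2(p) = -3.232661, -p*log2(p) = 0.343900
  p = 6/47 = 0.127660: log2(p) = -2.969626, -p*log2(p) = 0.379101
  p = 16/47 = 0.340426: log2(p) = -1.554589, -p*log2(p) = 0.529222
H = 0.302518 + 0.409163 + 0.456638 + 0.343900 + 0.379101 + 0.529222 = 2.420542

H = 2.4205 bits/symbol


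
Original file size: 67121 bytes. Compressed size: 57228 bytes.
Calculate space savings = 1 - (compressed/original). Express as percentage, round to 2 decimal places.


ratio = compressed/original = 57228/67121 = 0.852609
savings = 1 - ratio = 1 - 0.852609 = 0.147391
as a percentage: 0.147391 * 100 = 14.74%

Space savings = 1 - 57228/67121 = 14.74%


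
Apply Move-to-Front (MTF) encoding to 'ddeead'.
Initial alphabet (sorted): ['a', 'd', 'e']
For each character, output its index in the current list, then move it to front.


MTF encoding:
'd': index 1 in ['a', 'd', 'e'] -> ['d', 'a', 'e']
'd': index 0 in ['d', 'a', 'e'] -> ['d', 'a', 'e']
'e': index 2 in ['d', 'a', 'e'] -> ['e', 'd', 'a']
'e': index 0 in ['e', 'd', 'a'] -> ['e', 'd', 'a']
'a': index 2 in ['e', 'd', 'a'] -> ['a', 'e', 'd']
'd': index 2 in ['a', 'e', 'd'] -> ['d', 'a', 'e']


Output: [1, 0, 2, 0, 2, 2]


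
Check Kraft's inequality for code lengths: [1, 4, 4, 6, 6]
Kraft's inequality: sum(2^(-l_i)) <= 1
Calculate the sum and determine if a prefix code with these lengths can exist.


Sum = 2^(-1) + 2^(-4) + 2^(-4) + 2^(-6) + 2^(-6)
    = 0.5 + 0.0625 + 0.0625 + 0.015625 + 0.015625
    = 42/64 = 0.65625
Since 0.65625 <= 1, Kraft's inequality IS satisfied.
A prefix code with these lengths CAN exist.

Kraft sum = 0.65625. Satisfied.


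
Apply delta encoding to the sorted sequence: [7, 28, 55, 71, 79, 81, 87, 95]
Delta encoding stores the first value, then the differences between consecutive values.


First value: 7
Deltas:
  28 - 7 = 21
  55 - 28 = 27
  71 - 55 = 16
  79 - 71 = 8
  81 - 79 = 2
  87 - 81 = 6
  95 - 87 = 8


Delta encoded: [7, 21, 27, 16, 8, 2, 6, 8]


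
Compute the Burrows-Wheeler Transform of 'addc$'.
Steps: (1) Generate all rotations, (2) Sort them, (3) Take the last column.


Rotations (sorted):
  0: $addc -> last char: c
  1: addc$ -> last char: $
  2: c$add -> last char: d
  3: dc$ad -> last char: d
  4: ddc$a -> last char: a


BWT = c$dda


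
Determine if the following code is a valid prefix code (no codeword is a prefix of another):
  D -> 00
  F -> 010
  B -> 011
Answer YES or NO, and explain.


Checking each pair (does one codeword prefix another?):
  D='00' vs F='010': no prefix
  D='00' vs B='011': no prefix
  F='010' vs D='00': no prefix
  F='010' vs B='011': no prefix
  B='011' vs D='00': no prefix
  B='011' vs F='010': no prefix
No violation found over all pairs.

YES -- this is a valid prefix code. No codeword is a prefix of any other codeword.


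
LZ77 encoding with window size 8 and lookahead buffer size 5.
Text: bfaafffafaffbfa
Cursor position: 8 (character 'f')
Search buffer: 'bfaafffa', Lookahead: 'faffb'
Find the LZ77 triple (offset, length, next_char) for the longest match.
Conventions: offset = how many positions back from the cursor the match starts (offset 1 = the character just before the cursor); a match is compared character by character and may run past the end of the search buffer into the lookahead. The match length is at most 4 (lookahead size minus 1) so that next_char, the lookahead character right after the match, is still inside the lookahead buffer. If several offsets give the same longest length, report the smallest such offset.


Try each offset into the search buffer:
  offset=1 (pos 7, char 'a'): match length 0
  offset=2 (pos 6, char 'f'): match length 3
  offset=3 (pos 5, char 'f'): match length 1
  offset=4 (pos 4, char 'f'): match length 1
  offset=5 (pos 3, char 'a'): match length 0
  offset=6 (pos 2, char 'a'): match length 0
  offset=7 (pos 1, char 'f'): match length 2
  offset=8 (pos 0, char 'b'): match length 0
Longest match has length 3 at offset 2.
next_char = character at position 8 + 3 = 11 -> 'f'

Best match: offset=2, length=3 (matching 'faf' starting at position 6)
LZ77 triple: (2, 3, 'f')


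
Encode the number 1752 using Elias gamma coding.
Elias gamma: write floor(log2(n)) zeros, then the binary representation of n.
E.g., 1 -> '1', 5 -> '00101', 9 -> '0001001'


num_bits = floor(log2(1752)) + 1 = 11
leading_zeros = num_bits - 1 = 10
binary(1752) = 11011011000

Elias gamma(1752) = '0000000000' + '11011011000' = 000000000011011011000 (21 bits)


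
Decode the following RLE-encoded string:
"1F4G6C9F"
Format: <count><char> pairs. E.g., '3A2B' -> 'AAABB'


Expanding each <count><char> pair:
  1F -> 'F'
  4G -> 'GGGG'
  6C -> 'CCCCCC'
  9F -> 'FFFFFFFFF'

Decoded = FGGGGCCCCCCFFFFFFFFF


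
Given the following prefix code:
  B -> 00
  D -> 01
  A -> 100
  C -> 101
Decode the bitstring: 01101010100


Decoding step by step:
Bits 01 -> D
Bits 101 -> C
Bits 01 -> D
Bits 01 -> D
Bits 00 -> B


Decoded message: DCDDB


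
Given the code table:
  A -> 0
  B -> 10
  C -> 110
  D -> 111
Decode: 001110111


Decoding:
0 -> A
0 -> A
111 -> D
0 -> A
111 -> D


Result: AADAD


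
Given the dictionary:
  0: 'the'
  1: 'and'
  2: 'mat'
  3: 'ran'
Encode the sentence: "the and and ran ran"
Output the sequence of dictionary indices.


Look up each word in the dictionary:
  'the' -> 0
  'and' -> 1
  'and' -> 1
  'ran' -> 3
  'ran' -> 3

Encoded: [0, 1, 1, 3, 3]


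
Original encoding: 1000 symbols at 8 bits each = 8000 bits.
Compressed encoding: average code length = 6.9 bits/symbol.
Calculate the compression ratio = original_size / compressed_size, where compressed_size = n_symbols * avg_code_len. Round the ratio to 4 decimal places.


original_size = n_symbols * orig_bits = 1000 * 8 = 8000 bits
compressed_size = n_symbols * avg_code_len = 1000 * 6.9 = 6900.0 bits
ratio = original_size / compressed_size = 8000 / 6900.0 = 1.1594

Compression ratio = 1.1594


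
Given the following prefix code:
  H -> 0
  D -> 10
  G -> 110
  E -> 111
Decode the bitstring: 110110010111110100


Decoding step by step:
Bits 110 -> G
Bits 110 -> G
Bits 0 -> H
Bits 10 -> D
Bits 111 -> E
Bits 110 -> G
Bits 10 -> D
Bits 0 -> H


Decoded message: GGHDEGDH


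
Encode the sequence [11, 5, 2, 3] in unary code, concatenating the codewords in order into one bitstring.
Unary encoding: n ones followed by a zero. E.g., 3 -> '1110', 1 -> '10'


Encode each number as n ones followed by a terminating 0:
  11 -> 111111111110 (12 bits)
  5 -> 111110 (6 bits)
  2 -> 110 (3 bits)
  3 -> 1110 (4 bits)
Total length = 12 + 6 + 3 + 4 = 25 bits.

Unary([11, 5, 2, 3]) = 1111111111101111101101110 (25 bits)
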